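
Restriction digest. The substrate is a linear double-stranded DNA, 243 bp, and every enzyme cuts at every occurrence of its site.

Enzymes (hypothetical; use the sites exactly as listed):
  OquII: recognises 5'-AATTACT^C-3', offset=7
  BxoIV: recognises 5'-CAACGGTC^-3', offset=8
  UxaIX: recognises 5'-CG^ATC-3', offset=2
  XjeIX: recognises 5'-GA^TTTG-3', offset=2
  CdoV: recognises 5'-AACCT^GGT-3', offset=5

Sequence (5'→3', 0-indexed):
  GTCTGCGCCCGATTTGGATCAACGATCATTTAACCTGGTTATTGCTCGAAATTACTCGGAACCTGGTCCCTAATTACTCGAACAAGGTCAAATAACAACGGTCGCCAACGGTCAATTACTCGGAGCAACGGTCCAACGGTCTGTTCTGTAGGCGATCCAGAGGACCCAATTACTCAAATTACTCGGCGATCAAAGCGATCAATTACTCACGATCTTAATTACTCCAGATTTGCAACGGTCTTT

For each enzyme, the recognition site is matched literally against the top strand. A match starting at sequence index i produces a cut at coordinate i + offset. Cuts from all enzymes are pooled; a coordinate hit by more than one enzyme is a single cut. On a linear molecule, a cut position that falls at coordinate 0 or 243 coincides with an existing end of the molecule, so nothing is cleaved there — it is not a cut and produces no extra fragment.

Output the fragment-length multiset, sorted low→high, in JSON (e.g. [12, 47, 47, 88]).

Site scan:
  OquII AATTACTC/7: at [49, 71, 113, 167, 176, 200, 216] ⇒ [56, 78, 120, 174, 183, 207, 223]
  BxoIV CAACGGTC/8: at [95, 105, 125, 133, 232] ⇒ [103, 113, 133, 141, 240]
  UxaIX CGATC/2: at [22, 152, 186, 195, 209] ⇒ [24, 154, 188, 197, 211]
  XjeIX GATTTG/2: at [10, 226] ⇒ [12, 228]
  CdoV AACCTGGT/5: at [31, 59] ⇒ [36, 64]

Pooled cuts: [12, 24, 36, 56, 64, 78, 103, 113, 120, 133, 141, 154, 174, 183, 188, 197, 207, 211, 223, 228, 240]

Fragment lengths:
  [0,12): 12 bp
  [12,24): 12 bp
  [24,36): 12 bp
  [36,56): 20 bp
  [56,64): 8 bp
  [64,78): 14 bp
  [78,103): 25 bp
  [103,113): 10 bp
  [113,120): 7 bp
  [120,133): 13 bp
  [133,141): 8 bp
  [141,154): 13 bp
  [154,174): 20 bp
  [174,183): 9 bp
  [183,188): 5 bp
  [188,197): 9 bp
  [197,207): 10 bp
  [207,211): 4 bp
  [211,223): 12 bp
  [223,228): 5 bp
  [228,240): 12 bp
  [240,243): 3 bp

[3,4,5,5,7,8,8,9,9,10,10,12,12,12,12,12,13,13,14,20,20,25]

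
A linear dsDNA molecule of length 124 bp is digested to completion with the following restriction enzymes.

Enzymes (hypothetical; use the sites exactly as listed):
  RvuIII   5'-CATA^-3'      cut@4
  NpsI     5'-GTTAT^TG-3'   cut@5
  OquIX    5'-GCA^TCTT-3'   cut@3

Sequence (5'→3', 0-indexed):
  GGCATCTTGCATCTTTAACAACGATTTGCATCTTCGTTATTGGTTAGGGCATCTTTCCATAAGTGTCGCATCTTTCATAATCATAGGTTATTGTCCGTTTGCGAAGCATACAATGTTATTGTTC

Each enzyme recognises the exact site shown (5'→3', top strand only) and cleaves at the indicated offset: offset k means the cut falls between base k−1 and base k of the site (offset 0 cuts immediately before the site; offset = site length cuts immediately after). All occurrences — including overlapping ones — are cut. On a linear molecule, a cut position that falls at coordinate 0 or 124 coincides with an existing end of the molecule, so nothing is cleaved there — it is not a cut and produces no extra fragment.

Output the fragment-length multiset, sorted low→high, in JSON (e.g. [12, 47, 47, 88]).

Site scan:
  RvuIII CATA/4: at [57, 75, 81, 106] ⇒ [61, 79, 85, 110]
  NpsI GTTATTG/5: at [35, 86, 114] ⇒ [40, 91, 119]
  OquIX GCATCTT/3: at [1, 8, 27, 48, 67] ⇒ [4, 11, 30, 51, 70]

Pooled cuts: [4, 11, 30, 40, 51, 61, 70, 79, 85, 91, 110, 119]

Fragment lengths:
  [0,4): 4 bp
  [4,11): 7 bp
  [11,30): 19 bp
  [30,40): 10 bp
  [40,51): 11 bp
  [51,61): 10 bp
  [61,70): 9 bp
  [70,79): 9 bp
  [79,85): 6 bp
  [85,91): 6 bp
  [91,110): 19 bp
  [110,119): 9 bp
  [119,124): 5 bp

[4,5,6,6,7,9,9,9,10,10,11,19,19]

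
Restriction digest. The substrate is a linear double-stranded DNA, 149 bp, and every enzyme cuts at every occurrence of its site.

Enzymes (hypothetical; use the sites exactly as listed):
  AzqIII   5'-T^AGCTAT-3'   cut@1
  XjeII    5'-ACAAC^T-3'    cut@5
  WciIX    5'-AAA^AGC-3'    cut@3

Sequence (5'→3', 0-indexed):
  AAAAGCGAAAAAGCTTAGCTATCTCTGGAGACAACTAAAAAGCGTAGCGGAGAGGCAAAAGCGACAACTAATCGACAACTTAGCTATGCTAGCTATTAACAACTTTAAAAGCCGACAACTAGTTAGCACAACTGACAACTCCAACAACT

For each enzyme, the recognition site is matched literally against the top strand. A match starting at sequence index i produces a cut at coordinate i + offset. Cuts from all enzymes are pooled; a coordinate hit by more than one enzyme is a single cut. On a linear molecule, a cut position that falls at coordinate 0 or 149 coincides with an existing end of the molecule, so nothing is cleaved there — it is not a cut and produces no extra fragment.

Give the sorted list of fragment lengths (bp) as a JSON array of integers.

Per-enzyme occurrences:
  AzqIII TAGCTAT/1: at [15, 80, 89] ⇒ [16, 81, 90]
  XjeII ACAACT/5: at [30, 63, 74, 98, 114, 127, 134, 143] ⇒ [35, 68, 79, 103, 119, 132, 139, 148]
  WciIX AAAAGC/3: at [0, 8, 37, 56, 106] ⇒ [3, 11, 40, 59, 109]

Pooled cuts: [3, 11, 16, 35, 40, 59, 68, 79, 81, 90, 103, 109, 119, 132, 139, 148]

Fragment lengths:
  [0,3): 3 bp
  [3,11): 8 bp
  [11,16): 5 bp
  [16,35): 19 bp
  [35,40): 5 bp
  [40,59): 19 bp
  [59,68): 9 bp
  [68,79): 11 bp
  [79,81): 2 bp
  [81,90): 9 bp
  [90,103): 13 bp
  [103,109): 6 bp
  [109,119): 10 bp
  [119,132): 13 bp
  [132,139): 7 bp
  [139,148): 9 bp
  [148,149): 1 bp

[1,2,3,5,5,6,7,8,9,9,9,10,11,13,13,19,19]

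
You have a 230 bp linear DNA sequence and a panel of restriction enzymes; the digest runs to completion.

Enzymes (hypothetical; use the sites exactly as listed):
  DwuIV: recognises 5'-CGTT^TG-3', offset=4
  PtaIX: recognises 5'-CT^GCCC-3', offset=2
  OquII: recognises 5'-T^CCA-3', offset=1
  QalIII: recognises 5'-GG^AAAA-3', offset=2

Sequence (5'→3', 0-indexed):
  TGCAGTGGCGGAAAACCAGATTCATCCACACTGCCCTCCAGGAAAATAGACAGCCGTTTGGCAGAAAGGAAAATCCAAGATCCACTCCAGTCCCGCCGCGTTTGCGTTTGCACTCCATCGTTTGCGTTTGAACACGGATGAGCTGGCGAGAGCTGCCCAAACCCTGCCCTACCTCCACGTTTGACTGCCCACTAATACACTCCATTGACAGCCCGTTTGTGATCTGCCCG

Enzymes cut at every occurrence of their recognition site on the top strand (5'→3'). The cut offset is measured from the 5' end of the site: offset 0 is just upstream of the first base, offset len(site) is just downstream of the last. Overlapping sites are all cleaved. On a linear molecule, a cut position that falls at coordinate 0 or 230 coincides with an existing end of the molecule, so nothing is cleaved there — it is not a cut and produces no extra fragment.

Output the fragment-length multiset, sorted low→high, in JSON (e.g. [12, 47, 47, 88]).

Scan for sites:
  DwuIV (CGTTTG, off=4): starts [54, 98, 104, 118, 124, 177, 213] → cuts [58, 102, 108, 122, 128, 181, 217]
  PtaIX (CTGCCC, off=2): starts [30, 152, 163, 184, 223] → cuts [32, 154, 165, 186, 225]
  OquII (TCCA, off=1): starts [24, 36, 73, 80, 85, 113, 173, 200] → cuts [25, 37, 74, 81, 86, 114, 174, 201]
  QalIII (GGAAAA, off=2): starts [9, 40, 67] → cuts [11, 42, 69]

Pooled cuts: [11, 25, 32, 37, 42, 58, 69, 74, 81, 86, 102, 108, 114, 122, 128, 154, 165, 174, 181, 186, 201, 217, 225]

Fragments:
  [0,11): 11 bp
  [11,25): 14 bp
  [25,32): 7 bp
  [32,37): 5 bp
  [37,42): 5 bp
  [42,58): 16 bp
  [58,69): 11 bp
  [69,74): 5 bp
  [74,81): 7 bp
  [81,86): 5 bp
  [86,102): 16 bp
  [102,108): 6 bp
  [108,114): 6 bp
  [114,122): 8 bp
  [122,128): 6 bp
  [128,154): 26 bp
  [154,165): 11 bp
  [165,174): 9 bp
  [174,181): 7 bp
  [181,186): 5 bp
  [186,201): 15 bp
  [201,217): 16 bp
  [217,225): 8 bp
  [225,230): 5 bp

[5,5,5,5,5,5,6,6,6,7,7,7,8,8,9,11,11,11,14,15,16,16,16,26]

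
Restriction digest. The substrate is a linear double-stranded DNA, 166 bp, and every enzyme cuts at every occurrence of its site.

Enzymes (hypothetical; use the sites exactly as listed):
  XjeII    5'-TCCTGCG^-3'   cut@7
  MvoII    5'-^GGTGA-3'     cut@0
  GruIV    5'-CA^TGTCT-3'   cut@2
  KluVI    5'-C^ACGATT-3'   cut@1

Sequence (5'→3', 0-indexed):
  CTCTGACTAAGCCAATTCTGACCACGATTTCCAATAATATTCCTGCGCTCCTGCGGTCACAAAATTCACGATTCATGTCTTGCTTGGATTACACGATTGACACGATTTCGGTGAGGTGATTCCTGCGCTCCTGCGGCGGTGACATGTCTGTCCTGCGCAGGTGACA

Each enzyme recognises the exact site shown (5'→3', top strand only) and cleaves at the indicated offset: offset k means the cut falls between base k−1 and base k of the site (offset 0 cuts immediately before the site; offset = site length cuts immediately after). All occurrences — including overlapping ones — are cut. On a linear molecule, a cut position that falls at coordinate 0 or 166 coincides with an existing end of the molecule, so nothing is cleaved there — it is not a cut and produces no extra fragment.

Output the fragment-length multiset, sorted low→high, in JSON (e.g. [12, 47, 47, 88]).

[2,2,5,7,7,8,8,8,8,9,12,13,13,17,23,24]

Per-enzyme occurrences:
  XjeII TCCTGCG/7: at [40, 48, 120, 128, 150] ⇒ [47, 55, 127, 135, 157]
  MvoII GGTGA/0: at [109, 114, 137, 159] ⇒ [109, 114, 137, 159]
  GruIV CATGTCT/2: at [73, 142] ⇒ [75, 144]
  KluVI CACGATT/1: at [22, 66, 91, 100] ⇒ [23, 67, 92, 101]

All cut coordinates (distinct, sorted): [23, 47, 55, 67, 75, 92, 101, 109, 114, 127, 135, 137, 144, 157, 159]

Fragments:
  [0,23): 23 bp
  [23,47): 24 bp
  [47,55): 8 bp
  [55,67): 12 bp
  [67,75): 8 bp
  [75,92): 17 bp
  [92,101): 9 bp
  [101,109): 8 bp
  [109,114): 5 bp
  [114,127): 13 bp
  [127,135): 8 bp
  [135,137): 2 bp
  [137,144): 7 bp
  [144,157): 13 bp
  [157,159): 2 bp
  [159,166): 7 bp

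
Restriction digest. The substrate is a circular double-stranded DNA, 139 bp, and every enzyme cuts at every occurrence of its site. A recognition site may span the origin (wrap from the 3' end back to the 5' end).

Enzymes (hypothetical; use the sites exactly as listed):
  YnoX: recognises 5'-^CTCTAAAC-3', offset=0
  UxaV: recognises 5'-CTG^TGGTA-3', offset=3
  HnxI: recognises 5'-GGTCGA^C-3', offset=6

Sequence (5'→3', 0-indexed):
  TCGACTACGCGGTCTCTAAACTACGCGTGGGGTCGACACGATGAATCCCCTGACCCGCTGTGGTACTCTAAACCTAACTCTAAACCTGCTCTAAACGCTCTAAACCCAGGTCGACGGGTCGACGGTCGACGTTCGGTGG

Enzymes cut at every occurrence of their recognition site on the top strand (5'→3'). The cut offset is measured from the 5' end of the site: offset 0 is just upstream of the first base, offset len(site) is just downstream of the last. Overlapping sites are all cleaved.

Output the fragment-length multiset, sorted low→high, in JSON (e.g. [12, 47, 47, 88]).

[5,7,8,9,9,11,12,14,17,23,24]

Scan for sites:
  YnoX (CTCTAAAC, off=0): starts [13, 65, 77, 88, 97] → cuts [13, 65, 77, 88, 97]
  UxaV (CTGTGGTA, off=3): starts [57] → cuts [60]
  HnxI (GGTCGAC, off=6): starts [30, 108, 116, 123, 137] → cuts [4, 36, 114, 122, 129]

Pooled cuts: [4, 13, 36, 60, 65, 77, 88, 97, 114, 122, 129]

Fragments:
  4→13: 9 bp
  13→36: 23 bp
  36→60: 24 bp
  60→65: 5 bp
  65→77: 12 bp
  77→88: 11 bp
  88→97: 9 bp
  97→114: 17 bp
  114→122: 8 bp
  122→129: 7 bp
  129→4 (wrap): 139-129+4 = 14 bp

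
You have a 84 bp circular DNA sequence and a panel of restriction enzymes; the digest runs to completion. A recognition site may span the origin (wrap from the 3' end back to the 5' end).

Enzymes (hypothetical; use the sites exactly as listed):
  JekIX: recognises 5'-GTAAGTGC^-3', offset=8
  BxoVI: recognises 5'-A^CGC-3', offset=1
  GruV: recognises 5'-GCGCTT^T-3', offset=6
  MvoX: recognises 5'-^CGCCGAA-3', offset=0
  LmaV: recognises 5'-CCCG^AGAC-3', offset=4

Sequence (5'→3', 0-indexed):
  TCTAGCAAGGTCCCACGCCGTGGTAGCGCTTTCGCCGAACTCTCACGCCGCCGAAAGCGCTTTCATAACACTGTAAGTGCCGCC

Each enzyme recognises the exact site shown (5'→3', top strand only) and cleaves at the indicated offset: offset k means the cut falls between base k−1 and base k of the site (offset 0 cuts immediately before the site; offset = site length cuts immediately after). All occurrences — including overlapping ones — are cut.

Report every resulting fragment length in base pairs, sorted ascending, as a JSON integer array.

Scan for sites:
  JekIX (GTAAGTGC, off=8): starts [72] → cuts [80]
  BxoVI (ACGC, off=1): starts [14, 44] → cuts [15, 45]
  GruV (GCGCTTT, off=6): starts [25, 56] → cuts [31, 62]
  MvoX (CGCCGAA, off=0): starts [32, 48] → cuts [32, 48]
  LmaV (CCCGAGAC, off=4): no sites

Pooled cuts: [15, 31, 32, 45, 48, 62, 80]

Fragment lengths:
  15→31: 16 bp
  31→32: 1 bp
  32→45: 13 bp
  45→48: 3 bp
  48→62: 14 bp
  62→80: 18 bp
  80→15 (wrap): 84-80+15 = 19 bp

[1,3,13,14,16,18,19]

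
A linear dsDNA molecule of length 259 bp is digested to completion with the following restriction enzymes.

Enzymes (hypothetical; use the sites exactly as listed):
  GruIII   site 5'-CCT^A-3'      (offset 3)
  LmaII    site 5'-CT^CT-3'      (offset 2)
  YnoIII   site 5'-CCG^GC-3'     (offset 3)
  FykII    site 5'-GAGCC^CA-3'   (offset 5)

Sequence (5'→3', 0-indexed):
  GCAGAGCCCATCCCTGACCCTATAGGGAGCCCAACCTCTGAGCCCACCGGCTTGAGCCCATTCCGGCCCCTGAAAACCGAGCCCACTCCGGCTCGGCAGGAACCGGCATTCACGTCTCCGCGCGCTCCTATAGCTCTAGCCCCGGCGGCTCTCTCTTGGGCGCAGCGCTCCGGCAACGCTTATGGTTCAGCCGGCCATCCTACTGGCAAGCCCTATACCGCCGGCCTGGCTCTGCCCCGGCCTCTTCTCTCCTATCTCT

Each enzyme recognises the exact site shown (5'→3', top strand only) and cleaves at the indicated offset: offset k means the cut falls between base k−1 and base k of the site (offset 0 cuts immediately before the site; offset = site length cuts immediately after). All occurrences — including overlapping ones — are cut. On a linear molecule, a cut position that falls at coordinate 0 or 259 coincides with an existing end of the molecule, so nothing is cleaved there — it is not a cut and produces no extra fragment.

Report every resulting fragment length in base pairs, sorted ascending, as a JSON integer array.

Site scan:
  GruIII CCTA/3: at [18, 126, 198, 211, 250] ⇒ [21, 129, 201, 214, 253]
  LmaII CTCT/2: at [35, 133, 148, 150, 152, 229, 241, 246, 255] ⇒ [37, 135, 150, 152, 154, 231, 243, 248, 257]
  YnoIII CCGGC/3: at [46, 62, 87, 102, 141, 169, 190, 220, 236] ⇒ [49, 65, 90, 105, 144, 172, 193, 223, 239]
  FykII GAGCCCA/5: at [3, 26, 39, 53, 78] ⇒ [8, 31, 44, 58, 83]

All cut coordinates (distinct, sorted): [8, 21, 31, 37, 44, 49, 58, 65, 83, 90, 105, 129, 135, 144, 150, 152, 154, 172, 193, 201, 214, 223, 231, 239, 243, 248, 253, 257]

Fragments:
  [0,8): 8 bp
  [8,21): 13 bp
  [21,31): 10 bp
  [31,37): 6 bp
  [37,44): 7 bp
  [44,49): 5 bp
  [49,58): 9 bp
  [58,65): 7 bp
  [65,83): 18 bp
  [83,90): 7 bp
  [90,105): 15 bp
  [105,129): 24 bp
  [129,135): 6 bp
  [135,144): 9 bp
  [144,150): 6 bp
  [150,152): 2 bp
  [152,154): 2 bp
  [154,172): 18 bp
  [172,193): 21 bp
  [193,201): 8 bp
  [201,214): 13 bp
  [214,223): 9 bp
  [223,231): 8 bp
  [231,239): 8 bp
  [239,243): 4 bp
  [243,248): 5 bp
  [248,253): 5 bp
  [253,257): 4 bp
  [257,259): 2 bp

[2,2,2,4,4,5,5,5,6,6,6,7,7,7,8,8,8,8,9,9,9,10,13,13,15,18,18,21,24]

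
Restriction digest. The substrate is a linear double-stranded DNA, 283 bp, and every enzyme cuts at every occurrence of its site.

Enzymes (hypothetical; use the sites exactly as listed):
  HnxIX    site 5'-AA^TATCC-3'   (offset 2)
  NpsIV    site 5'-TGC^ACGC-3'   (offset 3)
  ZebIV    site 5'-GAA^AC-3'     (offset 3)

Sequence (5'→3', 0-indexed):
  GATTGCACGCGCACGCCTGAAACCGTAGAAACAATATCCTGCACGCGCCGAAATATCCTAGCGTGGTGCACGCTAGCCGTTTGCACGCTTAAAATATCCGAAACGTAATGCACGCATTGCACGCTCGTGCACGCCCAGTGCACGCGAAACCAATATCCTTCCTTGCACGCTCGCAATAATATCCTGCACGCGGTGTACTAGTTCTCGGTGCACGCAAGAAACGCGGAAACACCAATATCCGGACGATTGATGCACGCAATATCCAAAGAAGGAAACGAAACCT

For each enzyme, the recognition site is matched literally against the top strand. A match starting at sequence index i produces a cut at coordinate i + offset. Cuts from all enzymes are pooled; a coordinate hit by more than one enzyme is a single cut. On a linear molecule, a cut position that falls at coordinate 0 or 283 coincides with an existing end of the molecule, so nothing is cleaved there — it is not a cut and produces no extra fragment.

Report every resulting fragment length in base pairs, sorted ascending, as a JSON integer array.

Per-enzyme occurrences:
  HnxIX (AATATCC, off=2): starts [32, 51, 92, 151, 177, 233, 257] → cuts [34, 53, 94, 153, 179, 235, 259]
  NpsIV (TGCACGC, off=3): starts [3, 39, 66, 81, 108, 117, 127, 138, 163, 184, 208, 250] → cuts [6, 42, 69, 84, 111, 120, 130, 141, 166, 187, 211, 253]
  ZebIV (GAAAC, off=3): starts [18, 27, 99, 145, 217, 225, 271, 276] → cuts [21, 30, 102, 148, 220, 228, 274, 279]

All cut coordinates (distinct, sorted): [6, 21, 30, 34, 42, 53, 69, 84, 94, 102, 111, 120, 130, 141, 148, 153, 166, 179, 187, 211, 220, 228, 235, 253, 259, 274, 279]

Fragments:
  [0,6): 6 bp
  [6,21): 15 bp
  [21,30): 9 bp
  [30,34): 4 bp
  [34,42): 8 bp
  [42,53): 11 bp
  [53,69): 16 bp
  [69,84): 15 bp
  [84,94): 10 bp
  [94,102): 8 bp
  [102,111): 9 bp
  [111,120): 9 bp
  [120,130): 10 bp
  [130,141): 11 bp
  [141,148): 7 bp
  [148,153): 5 bp
  [153,166): 13 bp
  [166,179): 13 bp
  [179,187): 8 bp
  [187,211): 24 bp
  [211,220): 9 bp
  [220,228): 8 bp
  [228,235): 7 bp
  [235,253): 18 bp
  [253,259): 6 bp
  [259,274): 15 bp
  [274,279): 5 bp
  [279,283): 4 bp

[4,4,5,5,6,6,7,7,8,8,8,8,9,9,9,9,10,10,11,11,13,13,15,15,15,16,18,24]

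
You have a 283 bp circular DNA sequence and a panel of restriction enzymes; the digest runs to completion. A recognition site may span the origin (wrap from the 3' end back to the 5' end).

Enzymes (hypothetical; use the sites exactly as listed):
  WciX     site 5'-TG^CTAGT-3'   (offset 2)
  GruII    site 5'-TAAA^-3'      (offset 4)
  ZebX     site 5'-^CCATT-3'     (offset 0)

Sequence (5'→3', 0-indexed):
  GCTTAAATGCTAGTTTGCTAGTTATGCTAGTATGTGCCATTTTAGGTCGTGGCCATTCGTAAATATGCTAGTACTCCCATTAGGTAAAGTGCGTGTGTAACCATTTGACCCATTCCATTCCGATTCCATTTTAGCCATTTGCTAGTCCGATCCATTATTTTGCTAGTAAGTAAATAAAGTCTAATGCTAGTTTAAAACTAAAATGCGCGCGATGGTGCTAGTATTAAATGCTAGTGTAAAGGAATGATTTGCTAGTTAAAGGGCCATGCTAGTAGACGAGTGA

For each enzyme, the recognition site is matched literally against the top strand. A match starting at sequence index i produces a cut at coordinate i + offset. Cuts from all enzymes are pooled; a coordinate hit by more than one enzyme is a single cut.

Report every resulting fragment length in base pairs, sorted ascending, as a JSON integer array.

Site scan:
  WciX (TGCTAGT, off=2): starts [7, 15, 24, 65, 139, 160, 184, 215, 228, 249, 266] → cuts [9, 17, 26, 67, 141, 162, 186, 217, 230, 251, 268]
  GruII (TAAA, off=4): starts [3, 59, 84, 170, 174, 192, 198, 224, 236, 256] → cuts [7, 63, 88, 174, 178, 196, 202, 228, 240, 260]
  ZebX (CCATT, off=0): starts [36, 52, 76, 100, 109, 114, 125, 134, 151] → cuts [36, 52, 76, 100, 109, 114, 125, 134, 151]

All cut coordinates (distinct, sorted): [7, 9, 17, 26, 36, 52, 63, 67, 76, 88, 100, 109, 114, 125, 134, 141, 151, 162, 174, 178, 186, 196, 202, 217, 228, 230, 240, 251, 260, 268]

Fragments:
  7→9: 2 bp
  9→17: 8 bp
  17→26: 9 bp
  26→36: 10 bp
  36→52: 16 bp
  52→63: 11 bp
  63→67: 4 bp
  67→76: 9 bp
  76→88: 12 bp
  88→100: 12 bp
  100→109: 9 bp
  109→114: 5 bp
  114→125: 11 bp
  125→134: 9 bp
  134→141: 7 bp
  141→151: 10 bp
  151→162: 11 bp
  162→174: 12 bp
  174→178: 4 bp
  178→186: 8 bp
  186→196: 10 bp
  196→202: 6 bp
  202→217: 15 bp
  217→228: 11 bp
  228→230: 2 bp
  230→240: 10 bp
  240→251: 11 bp
  251→260: 9 bp
  260→268: 8 bp
  268→7 (wrap): 283-268+7 = 22 bp

[2,2,4,4,5,6,7,8,8,8,9,9,9,9,9,10,10,10,10,11,11,11,11,11,12,12,12,15,16,22]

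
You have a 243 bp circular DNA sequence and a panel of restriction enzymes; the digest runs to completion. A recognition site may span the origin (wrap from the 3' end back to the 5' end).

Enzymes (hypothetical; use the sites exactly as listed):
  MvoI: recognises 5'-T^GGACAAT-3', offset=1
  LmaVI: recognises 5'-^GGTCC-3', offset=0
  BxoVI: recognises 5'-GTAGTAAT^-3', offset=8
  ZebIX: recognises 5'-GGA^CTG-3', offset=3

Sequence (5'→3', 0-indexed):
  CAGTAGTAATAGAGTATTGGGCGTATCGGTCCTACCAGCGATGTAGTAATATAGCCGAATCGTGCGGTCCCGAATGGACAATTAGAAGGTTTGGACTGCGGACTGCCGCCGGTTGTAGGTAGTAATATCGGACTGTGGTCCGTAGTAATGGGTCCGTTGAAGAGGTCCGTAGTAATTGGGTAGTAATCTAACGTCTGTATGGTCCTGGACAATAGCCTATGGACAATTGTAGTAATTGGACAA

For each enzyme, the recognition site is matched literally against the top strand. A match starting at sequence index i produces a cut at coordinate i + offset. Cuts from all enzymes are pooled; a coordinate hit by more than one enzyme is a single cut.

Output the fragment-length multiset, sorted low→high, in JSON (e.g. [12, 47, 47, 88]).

[1,4,6,6,7,10,11,13,13,13,13,14,15,16,17,17,20,23,24]

Site scan:
  MvoI (TGGACAAT, off=1): starts [74, 205, 219] → cuts [75, 206, 220]
  LmaVI (GGTCC, off=0): starts [27, 65, 136, 150, 163, 200] → cuts [27, 65, 136, 150, 163, 200]
  BxoVI (GTAGTAAT, off=8): starts [2, 42, 118, 141, 168, 179, 228] → cuts [10, 50, 126, 149, 176, 187, 236]
  ZebIX (GGACTG, off=3): starts [92, 99, 129] → cuts [95, 102, 132]

All cut coordinates (distinct, sorted): [10, 27, 50, 65, 75, 95, 102, 126, 132, 136, 149, 150, 163, 176, 187, 200, 206, 220, 236]

Fragment lengths:
  10→27: 17 bp
  27→50: 23 bp
  50→65: 15 bp
  65→75: 10 bp
  75→95: 20 bp
  95→102: 7 bp
  102→126: 24 bp
  126→132: 6 bp
  132→136: 4 bp
  136→149: 13 bp
  149→150: 1 bp
  150→163: 13 bp
  163→176: 13 bp
  176→187: 11 bp
  187→200: 13 bp
  200→206: 6 bp
  206→220: 14 bp
  220→236: 16 bp
  236→10 (wrap): 243-236+10 = 17 bp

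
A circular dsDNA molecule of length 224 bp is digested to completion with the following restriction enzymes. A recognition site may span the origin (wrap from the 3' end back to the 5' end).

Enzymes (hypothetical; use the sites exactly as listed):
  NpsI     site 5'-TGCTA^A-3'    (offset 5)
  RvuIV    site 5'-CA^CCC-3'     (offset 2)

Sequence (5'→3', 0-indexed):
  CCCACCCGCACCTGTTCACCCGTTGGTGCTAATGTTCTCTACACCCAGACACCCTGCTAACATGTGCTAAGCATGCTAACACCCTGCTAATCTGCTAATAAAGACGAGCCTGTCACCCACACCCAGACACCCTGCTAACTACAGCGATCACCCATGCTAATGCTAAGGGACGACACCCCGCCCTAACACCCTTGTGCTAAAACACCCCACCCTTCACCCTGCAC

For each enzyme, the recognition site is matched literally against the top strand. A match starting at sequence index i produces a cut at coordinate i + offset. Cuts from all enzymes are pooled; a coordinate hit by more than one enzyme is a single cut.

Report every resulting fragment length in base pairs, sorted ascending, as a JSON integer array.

[3,5,5,5,6,6,7,7,8,8,8,8,8,8,9,9,10,10,11,12,13,13,13,14,18]

Per-enzyme occurrences:
  NpsI TGCTAA/5: at [26, 54, 64, 73, 84, 92, 132, 154, 160, 194] ⇒ [31, 59, 69, 78, 89, 97, 137, 159, 165, 199]
  RvuIV CACCC/2: at [2, 16, 41, 49, 79, 113, 119, 127, 148, 173, 186, 202, 207, 214, 221] ⇒ [4, 18, 43, 51, 81, 115, 121, 129, 150, 175, 188, 204, 209, 216, 223]

Pooled cuts: [4, 18, 31, 43, 51, 59, 69, 78, 81, 89, 97, 115, 121, 129, 137, 150, 159, 165, 175, 188, 199, 204, 209, 216, 223]

Fragment lengths:
  4→18: 14 bp
  18→31: 13 bp
  31→43: 12 bp
  43→51: 8 bp
  51→59: 8 bp
  59→69: 10 bp
  69→78: 9 bp
  78→81: 3 bp
  81→89: 8 bp
  89→97: 8 bp
  97→115: 18 bp
  115→121: 6 bp
  121→129: 8 bp
  129→137: 8 bp
  137→150: 13 bp
  150→159: 9 bp
  159→165: 6 bp
  165→175: 10 bp
  175→188: 13 bp
  188→199: 11 bp
  199→204: 5 bp
  204→209: 5 bp
  209→216: 7 bp
  216→223: 7 bp
  223→4 (wrap): 224-223+4 = 5 bp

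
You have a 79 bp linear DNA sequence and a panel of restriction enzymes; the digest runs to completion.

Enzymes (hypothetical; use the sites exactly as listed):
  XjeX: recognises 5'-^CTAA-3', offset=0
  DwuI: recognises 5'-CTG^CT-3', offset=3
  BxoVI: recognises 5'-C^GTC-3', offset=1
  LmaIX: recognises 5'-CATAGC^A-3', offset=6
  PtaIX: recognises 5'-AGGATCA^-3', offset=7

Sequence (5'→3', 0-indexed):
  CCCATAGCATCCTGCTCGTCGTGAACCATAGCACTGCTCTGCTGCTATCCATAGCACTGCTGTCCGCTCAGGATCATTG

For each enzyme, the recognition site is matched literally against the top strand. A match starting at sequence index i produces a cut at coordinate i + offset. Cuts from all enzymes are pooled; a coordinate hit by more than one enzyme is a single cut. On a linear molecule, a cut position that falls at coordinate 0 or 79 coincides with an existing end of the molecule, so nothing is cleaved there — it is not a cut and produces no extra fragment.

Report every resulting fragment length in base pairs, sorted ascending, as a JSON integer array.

Site scan:
  XjeX (CTAA, off=0): no sites
  DwuI CTGCT/3: at [11, 33, 38, 41, 56] ⇒ [14, 36, 41, 44, 59]
  BxoVI CGTC/1: at [16] ⇒ [17]
  LmaIX CATAGCA/6: at [2, 26, 49] ⇒ [8, 32, 55]
  PtaIX AGGATCA/7: at [69] ⇒ [76]

All cut coordinates (distinct, sorted): [8, 14, 17, 32, 36, 41, 44, 55, 59, 76]

Fragment lengths:
  [0,8): 8 bp
  [8,14): 6 bp
  [14,17): 3 bp
  [17,32): 15 bp
  [32,36): 4 bp
  [36,41): 5 bp
  [41,44): 3 bp
  [44,55): 11 bp
  [55,59): 4 bp
  [59,76): 17 bp
  [76,79): 3 bp

[3,3,3,4,4,5,6,8,11,15,17]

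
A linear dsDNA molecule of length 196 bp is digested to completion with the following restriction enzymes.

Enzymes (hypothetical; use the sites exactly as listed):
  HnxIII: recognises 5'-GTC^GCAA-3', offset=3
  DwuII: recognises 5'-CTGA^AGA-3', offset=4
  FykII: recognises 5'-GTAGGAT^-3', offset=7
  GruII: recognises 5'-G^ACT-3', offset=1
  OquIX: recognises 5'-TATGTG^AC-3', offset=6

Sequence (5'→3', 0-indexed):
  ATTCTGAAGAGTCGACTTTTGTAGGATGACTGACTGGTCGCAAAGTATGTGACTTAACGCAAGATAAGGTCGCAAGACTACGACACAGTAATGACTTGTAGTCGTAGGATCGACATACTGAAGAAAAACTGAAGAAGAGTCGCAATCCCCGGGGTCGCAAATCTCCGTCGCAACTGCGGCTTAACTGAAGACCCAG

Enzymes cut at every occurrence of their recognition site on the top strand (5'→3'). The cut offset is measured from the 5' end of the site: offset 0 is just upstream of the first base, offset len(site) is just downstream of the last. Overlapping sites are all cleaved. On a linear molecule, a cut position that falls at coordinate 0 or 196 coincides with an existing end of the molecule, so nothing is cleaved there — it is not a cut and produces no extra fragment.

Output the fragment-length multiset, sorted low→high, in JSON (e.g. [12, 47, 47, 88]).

Site scan:
  HnxIII GTCGCAA/3: at [36, 68, 138, 153, 166] ⇒ [39, 71, 141, 156, 169]
  DwuII CTGAAGA/4: at [3, 117, 128, 184] ⇒ [7, 121, 132, 188]
  FykII GTAGGAT/7: at [20, 103] ⇒ [27, 110]
  GruII GACT/1: at [13, 27, 31, 50, 75, 92] ⇒ [14, 28, 32, 51, 76, 93]
  OquIX TATGTGAC/6: at [45] ⇒ [51]

Pooled cuts: [7, 14, 27, 28, 32, 39, 51, 71, 76, 93, 110, 121, 132, 141, 156, 169, 188]

Fragments:
  [0,7): 7 bp
  [7,14): 7 bp
  [14,27): 13 bp
  [27,28): 1 bp
  [28,32): 4 bp
  [32,39): 7 bp
  [39,51): 12 bp
  [51,71): 20 bp
  [71,76): 5 bp
  [76,93): 17 bp
  [93,110): 17 bp
  [110,121): 11 bp
  [121,132): 11 bp
  [132,141): 9 bp
  [141,156): 15 bp
  [156,169): 13 bp
  [169,188): 19 bp
  [188,196): 8 bp

[1,4,5,7,7,7,8,9,11,11,12,13,13,15,17,17,19,20]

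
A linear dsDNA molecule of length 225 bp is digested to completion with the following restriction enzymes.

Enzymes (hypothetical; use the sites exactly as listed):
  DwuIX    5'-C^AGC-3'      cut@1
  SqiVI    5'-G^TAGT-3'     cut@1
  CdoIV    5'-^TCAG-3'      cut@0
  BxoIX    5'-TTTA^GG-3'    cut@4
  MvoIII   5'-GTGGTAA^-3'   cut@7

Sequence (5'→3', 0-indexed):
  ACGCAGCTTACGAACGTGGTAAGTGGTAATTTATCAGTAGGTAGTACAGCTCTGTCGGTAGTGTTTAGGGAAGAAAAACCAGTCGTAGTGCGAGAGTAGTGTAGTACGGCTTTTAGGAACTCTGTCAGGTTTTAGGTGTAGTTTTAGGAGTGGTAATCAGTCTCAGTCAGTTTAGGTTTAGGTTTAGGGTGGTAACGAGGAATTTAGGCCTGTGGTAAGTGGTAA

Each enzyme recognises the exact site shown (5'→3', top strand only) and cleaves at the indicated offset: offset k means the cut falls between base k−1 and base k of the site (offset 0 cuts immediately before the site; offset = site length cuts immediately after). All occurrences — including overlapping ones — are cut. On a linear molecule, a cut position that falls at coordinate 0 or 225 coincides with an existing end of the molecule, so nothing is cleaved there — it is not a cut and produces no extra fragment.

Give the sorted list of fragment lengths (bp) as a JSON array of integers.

[4,4,4,4,5,6,6,6,6,7,7,8,8,8,9,9,9,10,10,11,11,11,12,14,18,18]

Per-enzyme occurrences:
  DwuIX CAGC/1: at [3, 46] ⇒ [4, 47]
  SqiVI GTAGT/1: at [40, 57, 84, 95, 100, 137] ⇒ [41, 58, 85, 96, 101, 138]
  CdoIV TCAG/0: at [33, 124, 156, 162, 166] ⇒ [33, 124, 156, 162, 166]
  BxoIX TTTAGG/4: at [63, 111, 130, 142, 170, 176, 182, 202] ⇒ [67, 115, 134, 146, 174, 180, 186, 206]
  MvoIII GTGGTAA/7: at [15, 22, 149, 188, 211, 218] ⇒ [22, 29, 156, 195, 218] (position 225 is a terminus of the linear molecule — no cut)

All cut coordinates (distinct, sorted): [4, 22, 29, 33, 41, 47, 58, 67, 85, 96, 101, 115, 124, 134, 138, 146, 156, 162, 166, 174, 180, 186, 195, 206, 218]

Fragments:
  [0,4): 4 bp
  [4,22): 18 bp
  [22,29): 7 bp
  [29,33): 4 bp
  [33,41): 8 bp
  [41,47): 6 bp
  [47,58): 11 bp
  [58,67): 9 bp
  [67,85): 18 bp
  [85,96): 11 bp
  [96,101): 5 bp
  [101,115): 14 bp
  [115,124): 9 bp
  [124,134): 10 bp
  [134,138): 4 bp
  [138,146): 8 bp
  [146,156): 10 bp
  [156,162): 6 bp
  [162,166): 4 bp
  [166,174): 8 bp
  [174,180): 6 bp
  [180,186): 6 bp
  [186,195): 9 bp
  [195,206): 11 bp
  [206,218): 12 bp
  [218,225): 7 bp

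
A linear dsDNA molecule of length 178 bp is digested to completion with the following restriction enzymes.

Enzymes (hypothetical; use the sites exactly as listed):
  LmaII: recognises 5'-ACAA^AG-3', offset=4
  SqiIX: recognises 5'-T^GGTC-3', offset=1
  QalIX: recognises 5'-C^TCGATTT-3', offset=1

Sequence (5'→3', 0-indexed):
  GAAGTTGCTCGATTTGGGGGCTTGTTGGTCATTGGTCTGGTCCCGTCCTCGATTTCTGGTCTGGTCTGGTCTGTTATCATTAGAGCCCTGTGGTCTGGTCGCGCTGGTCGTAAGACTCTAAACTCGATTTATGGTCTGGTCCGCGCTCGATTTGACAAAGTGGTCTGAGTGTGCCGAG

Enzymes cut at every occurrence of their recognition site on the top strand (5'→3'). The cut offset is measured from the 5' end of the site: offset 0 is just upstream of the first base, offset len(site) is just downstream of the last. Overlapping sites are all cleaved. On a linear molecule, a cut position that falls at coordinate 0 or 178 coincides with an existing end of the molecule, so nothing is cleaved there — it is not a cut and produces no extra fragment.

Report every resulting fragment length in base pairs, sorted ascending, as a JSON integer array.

[3,5,5,5,5,5,7,8,9,9,9,9,10,12,17,18,18,24]

Site scan:
  LmaII (ACAAAG, off=4): starts [154] → cuts [158]
  SqiIX (TGGTC, off=1): starts [25, 32, 37, 56, 61, 66, 90, 95, 104, 131, 136, 160] → cuts [26, 33, 38, 57, 62, 67, 91, 96, 105, 132, 137, 161]
  QalIX (CTCGATTT, off=1): starts [7, 47, 122, 145] → cuts [8, 48, 123, 146]

Pooled cuts: [8, 26, 33, 38, 48, 57, 62, 67, 91, 96, 105, 123, 132, 137, 146, 158, 161]

Fragment lengths:
  [0,8): 8 bp
  [8,26): 18 bp
  [26,33): 7 bp
  [33,38): 5 bp
  [38,48): 10 bp
  [48,57): 9 bp
  [57,62): 5 bp
  [62,67): 5 bp
  [67,91): 24 bp
  [91,96): 5 bp
  [96,105): 9 bp
  [105,123): 18 bp
  [123,132): 9 bp
  [132,137): 5 bp
  [137,146): 9 bp
  [146,158): 12 bp
  [158,161): 3 bp
  [161,178): 17 bp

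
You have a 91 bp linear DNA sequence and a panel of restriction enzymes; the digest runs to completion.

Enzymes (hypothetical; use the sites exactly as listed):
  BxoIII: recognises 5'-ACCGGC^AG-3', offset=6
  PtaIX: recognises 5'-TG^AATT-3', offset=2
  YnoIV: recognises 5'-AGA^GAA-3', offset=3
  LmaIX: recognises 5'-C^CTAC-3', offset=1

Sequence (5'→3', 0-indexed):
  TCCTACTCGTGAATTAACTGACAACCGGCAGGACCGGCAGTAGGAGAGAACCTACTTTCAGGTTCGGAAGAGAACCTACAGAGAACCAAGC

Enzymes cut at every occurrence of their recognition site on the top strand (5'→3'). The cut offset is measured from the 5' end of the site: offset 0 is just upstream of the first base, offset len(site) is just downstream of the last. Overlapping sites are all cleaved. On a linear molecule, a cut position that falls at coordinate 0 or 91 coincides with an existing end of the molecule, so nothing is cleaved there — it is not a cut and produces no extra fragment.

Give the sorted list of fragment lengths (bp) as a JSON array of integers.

[2,4,4,7,9,9,9,9,18,20]

Per-enzyme occurrences:
  BxoIII ACCGGCAG/6: at [23, 32] ⇒ [29, 38]
  PtaIX TGAATT/2: at [9] ⇒ [11]
  YnoIV AGAGAA/3: at [44, 68, 79] ⇒ [47, 71, 82]
  LmaIX CCTAC/1: at [1, 50, 74] ⇒ [2, 51, 75]

All cut coordinates (distinct, sorted): [2, 11, 29, 38, 47, 51, 71, 75, 82]

Fragments:
  [0,2): 2 bp
  [2,11): 9 bp
  [11,29): 18 bp
  [29,38): 9 bp
  [38,47): 9 bp
  [47,51): 4 bp
  [51,71): 20 bp
  [71,75): 4 bp
  [75,82): 7 bp
  [82,91): 9 bp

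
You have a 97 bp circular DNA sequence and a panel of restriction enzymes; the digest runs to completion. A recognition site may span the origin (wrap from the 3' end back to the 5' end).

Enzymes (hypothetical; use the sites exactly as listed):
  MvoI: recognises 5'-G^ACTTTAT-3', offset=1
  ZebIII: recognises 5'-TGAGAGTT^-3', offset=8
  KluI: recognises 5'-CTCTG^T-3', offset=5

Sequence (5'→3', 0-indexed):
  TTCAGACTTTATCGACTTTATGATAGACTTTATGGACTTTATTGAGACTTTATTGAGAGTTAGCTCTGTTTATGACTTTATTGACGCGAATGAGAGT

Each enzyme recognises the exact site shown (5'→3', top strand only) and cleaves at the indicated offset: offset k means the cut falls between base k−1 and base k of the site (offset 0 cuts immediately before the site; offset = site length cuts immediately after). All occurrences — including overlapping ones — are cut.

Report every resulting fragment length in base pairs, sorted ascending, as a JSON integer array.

Site scan:
  MvoI (GACTTTAT, off=1): starts [4, 13, 25, 34, 45, 73] → cuts [5, 14, 26, 35, 46, 74]
  ZebIII (TGAGAGTT, off=8): starts [53, 90] → cuts [1, 61]
  KluI (CTCTGT, off=5): starts [63] → cuts [68]

All cut coordinates (distinct, sorted): [1, 5, 14, 26, 35, 46, 61, 68, 74]

Fragment lengths:
  1→5: 4 bp
  5→14: 9 bp
  14→26: 12 bp
  26→35: 9 bp
  35→46: 11 bp
  46→61: 15 bp
  61→68: 7 bp
  68→74: 6 bp
  74→1 (wrap): 97-74+1 = 24 bp

[4,6,7,9,9,11,12,15,24]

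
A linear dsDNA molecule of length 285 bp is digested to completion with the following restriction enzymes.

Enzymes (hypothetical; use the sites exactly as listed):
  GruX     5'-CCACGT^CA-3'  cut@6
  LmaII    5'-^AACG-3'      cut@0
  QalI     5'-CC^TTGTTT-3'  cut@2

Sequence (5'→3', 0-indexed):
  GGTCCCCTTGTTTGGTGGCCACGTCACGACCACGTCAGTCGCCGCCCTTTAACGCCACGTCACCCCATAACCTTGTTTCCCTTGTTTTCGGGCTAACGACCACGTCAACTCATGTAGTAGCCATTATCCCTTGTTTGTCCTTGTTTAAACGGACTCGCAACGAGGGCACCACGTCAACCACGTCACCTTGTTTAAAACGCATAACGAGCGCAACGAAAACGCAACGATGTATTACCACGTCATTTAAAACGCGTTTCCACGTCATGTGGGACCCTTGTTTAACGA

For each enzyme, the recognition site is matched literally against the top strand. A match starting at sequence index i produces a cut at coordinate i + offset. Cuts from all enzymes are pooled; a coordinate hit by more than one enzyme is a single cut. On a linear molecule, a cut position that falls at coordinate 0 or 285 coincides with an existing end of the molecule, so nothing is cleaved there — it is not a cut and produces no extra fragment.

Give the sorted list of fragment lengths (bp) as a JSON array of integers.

[4,5,5,6,6,7,7,7,7,8,9,9,9,10,10,11,11,11,12,12,13,15,15,16,17,18,25]

Scan for sites:
  GruX CCACGTCA/6: at [18, 29, 54, 99, 168, 177, 234, 256] ⇒ [24, 35, 60, 105, 174, 183, 240, 262]
  LmaII AACG/0: at [50, 94, 147, 158, 195, 202, 211, 217, 222, 247, 280] ⇒ [50, 94, 147, 158, 195, 202, 211, 217, 222, 247, 280]
  QalI CCTTGTTT/2: at [5, 70, 79, 128, 138, 185, 272] ⇒ [7, 72, 81, 130, 140, 187, 274]

Pooled cuts: [7, 24, 35, 50, 60, 72, 81, 94, 105, 130, 140, 147, 158, 174, 183, 187, 195, 202, 211, 217, 222, 240, 247, 262, 274, 280]

Fragment lengths:
  [0,7): 7 bp
  [7,24): 17 bp
  [24,35): 11 bp
  [35,50): 15 bp
  [50,60): 10 bp
  [60,72): 12 bp
  [72,81): 9 bp
  [81,94): 13 bp
  [94,105): 11 bp
  [105,130): 25 bp
  [130,140): 10 bp
  [140,147): 7 bp
  [147,158): 11 bp
  [158,174): 16 bp
  [174,183): 9 bp
  [183,187): 4 bp
  [187,195): 8 bp
  [195,202): 7 bp
  [202,211): 9 bp
  [211,217): 6 bp
  [217,222): 5 bp
  [222,240): 18 bp
  [240,247): 7 bp
  [247,262): 15 bp
  [262,274): 12 bp
  [274,280): 6 bp
  [280,285): 5 bp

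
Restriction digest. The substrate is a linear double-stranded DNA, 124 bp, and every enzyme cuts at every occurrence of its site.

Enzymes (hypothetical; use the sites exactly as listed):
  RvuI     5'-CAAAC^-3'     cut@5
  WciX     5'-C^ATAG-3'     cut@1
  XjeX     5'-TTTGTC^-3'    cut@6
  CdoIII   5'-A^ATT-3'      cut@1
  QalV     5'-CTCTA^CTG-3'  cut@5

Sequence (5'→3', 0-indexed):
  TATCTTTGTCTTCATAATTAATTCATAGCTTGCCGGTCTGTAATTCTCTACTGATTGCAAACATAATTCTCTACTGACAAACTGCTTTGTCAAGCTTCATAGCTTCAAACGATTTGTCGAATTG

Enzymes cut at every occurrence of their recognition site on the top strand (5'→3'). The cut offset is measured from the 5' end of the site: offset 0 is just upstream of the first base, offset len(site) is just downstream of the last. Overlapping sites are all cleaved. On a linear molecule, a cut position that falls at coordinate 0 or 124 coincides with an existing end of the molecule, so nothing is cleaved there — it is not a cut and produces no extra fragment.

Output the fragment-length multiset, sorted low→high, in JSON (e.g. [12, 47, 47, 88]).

[2,3,4,4,4,6,7,8,8,8,9,9,10,12,12,18]

Site scan:
  RvuI (CAAAC, off=5): starts [57, 77, 105] → cuts [62, 82, 110]
  WciX (CATAG, off=1): starts [23, 97] → cuts [24, 98]
  XjeX (TTTGTC, off=6): starts [4, 85, 112] → cuts [10, 91, 118]
  CdoIII (AATT, off=1): starts [15, 19, 41, 64, 119] → cuts [16, 20, 42, 65, 120]
  QalV (CTCTACTG, off=5): starts [45, 68] → cuts [50, 73]

Pooled cuts: [10, 16, 20, 24, 42, 50, 62, 65, 73, 82, 91, 98, 110, 118, 120]

Fragment lengths:
  [0,10): 10 bp
  [10,16): 6 bp
  [16,20): 4 bp
  [20,24): 4 bp
  [24,42): 18 bp
  [42,50): 8 bp
  [50,62): 12 bp
  [62,65): 3 bp
  [65,73): 8 bp
  [73,82): 9 bp
  [82,91): 9 bp
  [91,98): 7 bp
  [98,110): 12 bp
  [110,118): 8 bp
  [118,120): 2 bp
  [120,124): 4 bp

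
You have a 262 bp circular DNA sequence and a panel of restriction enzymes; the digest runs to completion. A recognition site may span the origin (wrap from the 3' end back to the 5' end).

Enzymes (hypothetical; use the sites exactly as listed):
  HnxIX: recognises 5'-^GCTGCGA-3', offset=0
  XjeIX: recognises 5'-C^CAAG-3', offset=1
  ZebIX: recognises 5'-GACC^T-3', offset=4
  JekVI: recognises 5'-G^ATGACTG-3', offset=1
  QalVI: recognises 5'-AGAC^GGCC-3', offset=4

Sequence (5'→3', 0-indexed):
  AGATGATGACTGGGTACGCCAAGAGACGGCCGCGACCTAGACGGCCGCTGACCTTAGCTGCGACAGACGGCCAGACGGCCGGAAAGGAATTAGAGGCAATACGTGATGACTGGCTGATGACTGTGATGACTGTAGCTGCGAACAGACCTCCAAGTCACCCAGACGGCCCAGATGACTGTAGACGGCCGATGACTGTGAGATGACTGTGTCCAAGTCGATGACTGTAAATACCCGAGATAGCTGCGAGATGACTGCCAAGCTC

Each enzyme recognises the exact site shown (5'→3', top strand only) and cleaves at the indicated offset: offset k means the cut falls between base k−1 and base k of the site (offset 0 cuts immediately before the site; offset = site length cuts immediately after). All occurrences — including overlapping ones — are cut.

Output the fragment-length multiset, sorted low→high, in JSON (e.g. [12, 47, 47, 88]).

[2,3,5,5,7,7,8,8,8,8,9,9,10,11,11,11,11,12,12,12,14,14,14,22,29]

Site scan:
  HnxIX GCTGCGA/0: at [56, 134, 239] ⇒ [56, 134, 239]
  XjeIX CCAAG/1: at [18, 149, 209, 254] ⇒ [19, 150, 210, 255]
  ZebIX GACCT/4: at [33, 49, 144] ⇒ [37, 53, 148]
  JekVI GATGACTG/1: at [4, 104, 115, 124, 170, 187, 198, 216, 246] ⇒ [5, 105, 116, 125, 171, 188, 199, 217, 247]
  QalVI AGACGGCC/4: at [23, 38, 64, 72, 160, 179] ⇒ [27, 42, 68, 76, 164, 183]

All cut coordinates (distinct, sorted): [5, 19, 27, 37, 42, 53, 56, 68, 76, 105, 116, 125, 134, 148, 150, 164, 171, 183, 188, 199, 210, 217, 239, 247, 255]

Fragment lengths:
  5→19: 14 bp
  19→27: 8 bp
  27→37: 10 bp
  37→42: 5 bp
  42→53: 11 bp
  53→56: 3 bp
  56→68: 12 bp
  68→76: 8 bp
  76→105: 29 bp
  105→116: 11 bp
  116→125: 9 bp
  125→134: 9 bp
  134→148: 14 bp
  148→150: 2 bp
  150→164: 14 bp
  164→171: 7 bp
  171→183: 12 bp
  183→188: 5 bp
  188→199: 11 bp
  199→210: 11 bp
  210→217: 7 bp
  217→239: 22 bp
  239→247: 8 bp
  247→255: 8 bp
  255→5 (wrap): 262-255+5 = 12 bp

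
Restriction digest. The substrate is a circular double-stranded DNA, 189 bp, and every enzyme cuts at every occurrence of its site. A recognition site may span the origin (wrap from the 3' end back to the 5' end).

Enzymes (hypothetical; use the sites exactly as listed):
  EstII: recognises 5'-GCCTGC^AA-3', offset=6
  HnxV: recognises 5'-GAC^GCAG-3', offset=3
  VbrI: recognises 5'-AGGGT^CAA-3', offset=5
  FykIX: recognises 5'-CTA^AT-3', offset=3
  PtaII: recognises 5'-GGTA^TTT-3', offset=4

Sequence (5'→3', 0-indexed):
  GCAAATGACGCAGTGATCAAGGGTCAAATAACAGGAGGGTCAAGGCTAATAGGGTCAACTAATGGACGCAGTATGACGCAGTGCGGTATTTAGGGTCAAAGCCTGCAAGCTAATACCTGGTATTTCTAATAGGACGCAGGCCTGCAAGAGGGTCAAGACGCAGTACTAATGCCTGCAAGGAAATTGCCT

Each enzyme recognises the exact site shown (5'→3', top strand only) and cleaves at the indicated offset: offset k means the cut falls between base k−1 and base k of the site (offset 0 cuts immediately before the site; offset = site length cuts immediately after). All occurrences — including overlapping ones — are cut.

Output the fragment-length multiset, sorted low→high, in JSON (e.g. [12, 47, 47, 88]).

[6,6,6,6,6,7,7,7,8,8,8,8,9,10,10,10,10,11,15,15,16]

Site scan:
  EstII GCCTGCAA/6: at [100, 139, 170, 185] ⇒ [2, 106, 145, 176]
  HnxV GACGCAG/3: at [6, 64, 74, 132, 156] ⇒ [9, 67, 77, 135, 159]
  VbrI AGGGTCAA/5: at [19, 35, 50, 91, 148] ⇒ [24, 40, 55, 96, 153]
  FykIX CTAAT/3: at [45, 58, 109, 125, 165] ⇒ [48, 61, 112, 128, 168]
  PtaII GGTATTT/4: at [84, 118] ⇒ [88, 122]

All cut coordinates (distinct, sorted): [2, 9, 24, 40, 48, 55, 61, 67, 77, 88, 96, 106, 112, 122, 128, 135, 145, 153, 159, 168, 176]

Fragment lengths:
  2→9: 7 bp
  9→24: 15 bp
  24→40: 16 bp
  40→48: 8 bp
  48→55: 7 bp
  55→61: 6 bp
  61→67: 6 bp
  67→77: 10 bp
  77→88: 11 bp
  88→96: 8 bp
  96→106: 10 bp
  106→112: 6 bp
  112→122: 10 bp
  122→128: 6 bp
  128→135: 7 bp
  135→145: 10 bp
  145→153: 8 bp
  153→159: 6 bp
  159→168: 9 bp
  168→176: 8 bp
  176→2 (wrap): 189-176+2 = 15 bp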